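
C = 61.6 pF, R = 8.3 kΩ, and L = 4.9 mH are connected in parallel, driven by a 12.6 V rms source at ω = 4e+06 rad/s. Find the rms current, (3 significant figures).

X_L = ωL = 19600 Ω
X_C = 1/(ωC) = 4060 Ω
Parallel: admittances add. Y = 1/R + 1/(jωL) + jωC
Y = (0.000120 + j0.000195) S
|Y| = 0.000230 S → |Z| = 1/|Y| = 4360 Ω, ∠Z = −∠Y = -58.3°
I = V/|Z| = 12.6/4360 = 2.89 mA

2.89 mA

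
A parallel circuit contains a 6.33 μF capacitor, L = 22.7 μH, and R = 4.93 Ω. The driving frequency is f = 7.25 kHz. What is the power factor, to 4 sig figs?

0.2863

ω = 2πf = 45550 rad/s
X_L = ωL = 1.034 Ω
X_C = 1/(ωC) = 3.468 Ω
Parallel: admittances add. Y = 1/R + 1/(jωL) + jωC
Y = (0.2028 − j0.6787) S
|Y| = 0.7084 S → |Z| = 1/|Y| = 1.412 Ω, ∠Z = −∠Y = 73.36°
cos φ = cos(73.36°) = 0.2863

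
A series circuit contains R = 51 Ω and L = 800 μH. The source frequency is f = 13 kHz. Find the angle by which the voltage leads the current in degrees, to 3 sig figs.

52.0°

ω = 2πf = 81680 rad/s
X_L = ωL = 65.3 Ω
Z = 51.0 + j65.3 Ω
|Z| = √(51.0² + 65.3²) = 82.9 Ω
∠Z = arctan(65.3/51.0) = 52.0°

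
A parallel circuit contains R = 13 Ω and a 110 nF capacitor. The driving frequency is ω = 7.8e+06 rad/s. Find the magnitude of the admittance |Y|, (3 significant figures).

861 mS

X_C = 1/(ωC) = 1.17 Ω
Parallel: admittances add. Y = 1/R + jωC
Y = (0.0769 + j0.858) S
|Y| = 0.861 S → |Z| = 1/|Y| = 1.16 Ω, ∠Z = −∠Y = -84.9°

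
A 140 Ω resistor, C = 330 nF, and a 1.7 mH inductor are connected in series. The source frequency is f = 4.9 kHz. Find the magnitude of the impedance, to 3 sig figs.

147 Ω

ω = 2πf = 30790 rad/s
X_L = ωL = 52.3 Ω
X_C = 1/(ωC) = 98.4 Ω
Net reactance X = X_L − X_C = -46.1 Ω
Z = 140 − j46.1 Ω
|Z| = √(140² + 46.1²) = 147 Ω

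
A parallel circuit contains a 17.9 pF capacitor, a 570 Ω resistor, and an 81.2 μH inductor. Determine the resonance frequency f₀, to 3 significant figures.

ω₀ = 1/√(LC) = 1/√(8.12e-05 × 1.79e-11) = 2.623e+07 rad/s
f₀ = ω₀/(2π) = 4.17 MHz

4.17 MHz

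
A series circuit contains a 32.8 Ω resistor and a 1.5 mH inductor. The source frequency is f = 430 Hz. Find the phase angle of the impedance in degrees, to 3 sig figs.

ω = 2πf = 2702 rad/s
X_L = ωL = 4.05 Ω
Z = 32.8 + j4.05 Ω
|Z| = √(32.8² + 4.05²) = 33.0 Ω
∠Z = arctan(4.05/32.8) = 7.04°

7.04°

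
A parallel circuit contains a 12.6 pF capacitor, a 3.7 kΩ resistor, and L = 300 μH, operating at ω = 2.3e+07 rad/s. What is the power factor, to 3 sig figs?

0.881

X_L = ωL = 6900 Ω
X_C = 1/(ωC) = 3450 Ω
Parallel: admittances add. Y = 1/R + 1/(jωL) + jωC
Y = (0.000270 + j0.000145) S
|Y| = 0.000307 S → |Z| = 1/|Y| = 3260 Ω, ∠Z = −∠Y = -28.2°
cos φ = cos(-28.2°) = 0.881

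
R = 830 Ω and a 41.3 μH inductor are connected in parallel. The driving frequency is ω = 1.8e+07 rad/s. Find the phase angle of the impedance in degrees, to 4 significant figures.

48.15°

X_L = ωL = 743.4 Ω
Parallel: admittances add. Y = 1/R + 1/(jωL)
Y = (0.001205 − j0.001345) S
|Y| = 0.001806 S → |Z| = 1/|Y| = 553.8 Ω, ∠Z = −∠Y = 48.15°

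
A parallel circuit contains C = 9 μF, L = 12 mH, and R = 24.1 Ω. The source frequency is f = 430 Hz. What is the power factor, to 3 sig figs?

0.988

ω = 2πf = 2702 rad/s
X_L = ωL = 32.4 Ω
X_C = 1/(ωC) = 41.1 Ω
Parallel: admittances add. Y = 1/R + 1/(jωL) + jωC
Y = (0.0415 − j0.00653) S
|Y| = 0.0420 S → |Z| = 1/|Y| = 23.8 Ω, ∠Z = −∠Y = 8.94°
cos φ = cos(8.94°) = 0.988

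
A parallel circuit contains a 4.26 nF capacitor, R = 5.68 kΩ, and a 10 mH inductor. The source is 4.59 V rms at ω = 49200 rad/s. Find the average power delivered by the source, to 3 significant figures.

X_L = ωL = 492 Ω
X_C = 1/(ωC) = 4770 Ω
Parallel: admittances add. Y = 1/R + 1/(jωL) + jωC
Y = (0.000176 − j0.00182) S
|Y| = 0.00183 S → |Z| = 1/|Y| = 546 Ω, ∠Z = −∠Y = 84.5°
I = V/|Z| = 8.41 mA
P = VI cos φ = 4.59 × 0.00841 × cos(84.5°) = 3.71 mW

3.71 mW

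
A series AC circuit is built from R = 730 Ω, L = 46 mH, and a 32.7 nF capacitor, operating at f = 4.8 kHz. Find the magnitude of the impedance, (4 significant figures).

ω = 2πf = 30160 rad/s
X_L = ωL = 1387 Ω
X_C = 1/(ωC) = 1014 Ω
Net reactance X = X_L − X_C = 373.3 Ω
Z = 730.0 + j373.3 Ω
|Z| = √(730.0² + 373.3²) = 819.9 Ω

819.9 Ω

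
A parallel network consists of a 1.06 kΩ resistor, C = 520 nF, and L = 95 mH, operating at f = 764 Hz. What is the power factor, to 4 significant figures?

0.9520

ω = 2πf = 4800 rad/s
X_L = ωL = 456.0 Ω
X_C = 1/(ωC) = 400.6 Ω
Parallel: admittances add. Y = 1/R + 1/(jωL) + jωC
Y = (0.0009434 + j0.0003034) S
|Y| = 0.0009910 S → |Z| = 1/|Y| = 1009 Ω, ∠Z = −∠Y = -17.83°
cos φ = cos(-17.83°) = 0.9520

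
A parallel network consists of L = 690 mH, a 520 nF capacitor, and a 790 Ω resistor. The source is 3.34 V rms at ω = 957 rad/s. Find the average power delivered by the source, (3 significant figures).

14.1 mW

X_L = ωL = 660 Ω
X_C = 1/(ωC) = 2010 Ω
Parallel: admittances add. Y = 1/R + 1/(jωL) + jωC
Y = (0.00127 − j0.00102) S
|Y| = 0.00162 S → |Z| = 1/|Y| = 616 Ω, ∠Z = −∠Y = 38.8°
I = V/|Z| = 5.42 mA
P = VI cos φ = 3.34 × 0.00542 × cos(38.8°) = 14.1 mW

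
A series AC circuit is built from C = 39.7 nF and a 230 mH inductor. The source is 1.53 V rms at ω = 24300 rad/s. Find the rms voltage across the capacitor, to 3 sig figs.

0.348 V

X_L = ωL = 5590 Ω
X_C = 1/(ωC) = 1040 Ω
Net reactance X = X_L − X_C = 4550 Ω
Z = j4550 Ω
|Z| = √(0² + 4550²) = 4550 Ω
I = V/|Z| = 336 μA
V_C = I·|Z_C| = 0.000336 × 1040 = 0.348 V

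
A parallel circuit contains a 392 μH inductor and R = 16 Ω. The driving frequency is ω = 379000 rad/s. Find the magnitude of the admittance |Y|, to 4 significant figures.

X_L = ωL = 148.6 Ω
Parallel: admittances add. Y = 1/R + 1/(jωL)
Y = (0.06250 − j0.006731) S
|Y| = 0.06286 S → |Z| = 1/|Y| = 15.91 Ω, ∠Z = −∠Y = 6.147°

62.86 mS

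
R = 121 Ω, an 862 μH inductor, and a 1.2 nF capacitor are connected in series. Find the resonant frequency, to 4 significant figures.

ω₀ = 1/√(LC) = 1/√(0.000862 × 1.2e-09) = 983200 rad/s
f₀ = ω₀/(2π) = 156.5 kHz

156.5 kHz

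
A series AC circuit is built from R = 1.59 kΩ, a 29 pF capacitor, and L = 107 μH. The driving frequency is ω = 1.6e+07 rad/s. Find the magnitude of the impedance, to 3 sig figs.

1650 Ω

X_L = ωL = 1710 Ω
X_C = 1/(ωC) = 2160 Ω
Net reactance X = X_L − X_C = -443 Ω
Z = 1590 − j443 Ω
|Z| = √(1590² + 443²) = 1650 Ω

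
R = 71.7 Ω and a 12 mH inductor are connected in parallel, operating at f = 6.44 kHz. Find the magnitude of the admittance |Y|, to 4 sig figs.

ω = 2πf = 40460 rad/s
X_L = ωL = 485.6 Ω
Parallel: admittances add. Y = 1/R + 1/(jωL)
Y = (0.01395 − j0.002059) S
|Y| = 0.01410 S → |Z| = 1/|Y| = 70.93 Ω, ∠Z = −∠Y = 8.400°

14.10 mS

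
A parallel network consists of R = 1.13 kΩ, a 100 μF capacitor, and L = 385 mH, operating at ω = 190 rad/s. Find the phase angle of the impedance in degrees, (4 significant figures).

X_L = ωL = 73.15 Ω
X_C = 1/(ωC) = 52.63 Ω
Parallel: admittances add. Y = 1/R + 1/(jωL) + jωC
Y = (0.0008850 + j0.005329) S
|Y| = 0.005402 S → |Z| = 1/|Y| = 185.1 Ω, ∠Z = −∠Y = -80.57°

-80.57°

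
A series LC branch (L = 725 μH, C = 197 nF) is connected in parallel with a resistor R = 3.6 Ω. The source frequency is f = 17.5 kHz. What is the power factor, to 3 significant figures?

ω = 2πf = 110000 rad/s
X_L = ωL = 79.7 Ω
X_C = 1/(ωC) = 46.2 Ω
Branch 1: Z₁ = R = 3.60 Ω
Branch 2 (series LC): Z₂ = j(X_L − X_C) = j33.6 Ω
Parallel: Z = Z₁Z₂/(Z₁+Z₂), |Z| = 3.58 Ω, ∠Z = 6.12°
cos φ = cos(6.12°) = 0.994

0.994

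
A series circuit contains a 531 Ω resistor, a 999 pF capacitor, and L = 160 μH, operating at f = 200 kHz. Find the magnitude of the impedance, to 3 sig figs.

ω = 2πf = 1.257e+06 rad/s
X_L = ωL = 201 Ω
X_C = 1/(ωC) = 797 Ω
Net reactance X = X_L − X_C = -596 Ω
Z = 531 − j596 Ω
|Z| = √(531² + 596²) = 798 Ω

798 Ω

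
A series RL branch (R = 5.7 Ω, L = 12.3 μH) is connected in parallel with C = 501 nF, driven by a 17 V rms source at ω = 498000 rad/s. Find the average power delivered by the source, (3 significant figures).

23.5 W

X_L = ωL = 6.13 Ω
X_C = 1/(ωC) = 4.01 Ω
Branch 1 (R+jX_L): Z₁ = 5.70 + j6.13 Ω, |Z₁| = 8.37 Ω
Branch 2 (−jX_C): Z₂ = −j4.01 Ω
Parallel: Z = Z₁Z₂/(Z₁+Z₂), |Z| = 5.52 Ω, ∠Z = -63.3°
I = V/|Z| = 3.08 A
P = VI cos φ = 17 × 3.08 × cos(-63.3°) = 23.5 W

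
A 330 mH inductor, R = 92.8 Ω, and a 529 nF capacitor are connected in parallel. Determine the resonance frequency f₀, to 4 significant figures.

380.9 Hz

ω₀ = 1/√(LC) = 1/√(0.33 × 5.29e-07) = 2393 rad/s
f₀ = ω₀/(2π) = 380.9 Hz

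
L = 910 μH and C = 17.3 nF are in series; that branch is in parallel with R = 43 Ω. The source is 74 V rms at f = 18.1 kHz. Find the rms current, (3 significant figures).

ω = 2πf = 113700 rad/s
X_L = ωL = 103 Ω
X_C = 1/(ωC) = 508 Ω
Branch 1: Z₁ = R = 43.0 Ω
Branch 2 (series LC): Z₂ = j(X_L − X_C) = −j405 Ω
Parallel: Z = Z₁Z₂/(Z₁+Z₂), |Z| = 42.8 Ω, ∠Z = -6.06°
I = V/|Z| = 74/42.8 = 1.73 A

1.73 A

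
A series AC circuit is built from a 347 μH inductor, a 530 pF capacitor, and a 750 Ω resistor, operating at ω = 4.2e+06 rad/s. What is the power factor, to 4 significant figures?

X_L = ωL = 1457 Ω
X_C = 1/(ωC) = 449.2 Ω
Net reactance X = X_L − X_C = 1008 Ω
Z = 750.0 + j1008 Ω
|Z| = √(750.0² + 1008²) = 1257 Ω
∠Z = arctan(1008/750.0) = 53.35°
cos φ = cos(53.35°) = 0.5969

0.5969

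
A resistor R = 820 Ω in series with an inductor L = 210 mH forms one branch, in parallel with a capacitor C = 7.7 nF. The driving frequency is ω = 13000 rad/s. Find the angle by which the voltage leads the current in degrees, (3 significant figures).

66.8°

X_L = ωL = 2730 Ω
X_C = 1/(ωC) = 9990 Ω
Branch 1 (R+jX_L): Z₁ = 820 + j2730 Ω, |Z₁| = 2850 Ω
Branch 2 (−jX_C): Z₂ = −j9990 Ω
Parallel: Z = Z₁Z₂/(Z₁+Z₂), |Z| = 3900 Ω, ∠Z = 66.8°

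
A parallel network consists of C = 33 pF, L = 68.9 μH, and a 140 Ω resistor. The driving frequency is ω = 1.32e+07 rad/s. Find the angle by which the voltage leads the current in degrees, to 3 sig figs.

5.31°

X_L = ωL = 909 Ω
X_C = 1/(ωC) = 2300 Ω
Parallel: admittances add. Y = 1/R + 1/(jωL) + jωC
Y = (0.00714 − j0.000664) S
|Y| = 0.00717 S → |Z| = 1/|Y| = 139 Ω, ∠Z = −∠Y = 5.31°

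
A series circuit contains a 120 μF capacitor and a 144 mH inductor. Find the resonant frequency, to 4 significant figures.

ω₀ = 1/√(LC) = 1/√(0.144 × 0.00012) = 240.6 rad/s
f₀ = ω₀/(2π) = 38.29 Hz

38.29 Hz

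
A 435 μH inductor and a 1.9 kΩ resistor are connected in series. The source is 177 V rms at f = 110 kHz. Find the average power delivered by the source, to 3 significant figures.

16.1 W

ω = 2πf = 691200 rad/s
X_L = ωL = 301 Ω
Z = 1900 + j301 Ω
|Z| = √(1900² + 301²) = 1920 Ω
∠Z = arctan(301/1900) = 8.99°
I = V/|Z| = 92.0 mA
P = VI cos φ = 177 × 0.0920 × cos(8.99°) = 16.1 W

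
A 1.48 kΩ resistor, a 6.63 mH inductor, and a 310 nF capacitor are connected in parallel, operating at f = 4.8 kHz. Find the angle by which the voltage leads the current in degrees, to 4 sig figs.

ω = 2πf = 30160 rad/s
X_L = ωL = 200.0 Ω
X_C = 1/(ωC) = 107.0 Ω
Parallel: admittances add. Y = 1/R + 1/(jωL) + jωC
Y = (0.0006757 + j0.004348) S
|Y| = 0.004400 S → |Z| = 1/|Y| = 227.2 Ω, ∠Z = −∠Y = -81.17°

-81.17°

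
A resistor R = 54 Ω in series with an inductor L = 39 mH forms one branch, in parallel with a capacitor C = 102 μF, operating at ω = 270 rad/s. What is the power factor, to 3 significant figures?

0.596

X_L = ωL = 10.5 Ω
X_C = 1/(ωC) = 36.3 Ω
Branch 1 (R+jX_L): Z₁ = 54.0 + j10.5 Ω, |Z₁| = 55.0 Ω
Branch 2 (−jX_C): Z₂ = −j36.3 Ω
Parallel: Z = Z₁Z₂/(Z₁+Z₂), |Z| = 33.4 Ω, ∠Z = -53.4°
cos φ = cos(-53.4°) = 0.596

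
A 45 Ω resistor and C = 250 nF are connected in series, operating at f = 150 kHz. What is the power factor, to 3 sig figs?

ω = 2πf = 942500 rad/s
X_C = 1/(ωC) = 4.24 Ω
Z = 45.0 − j4.24 Ω
|Z| = √(45.0² + 4.24²) = 45.2 Ω
∠Z = arctan(-4.24/45.0) = -5.39°
cos φ = cos(-5.39°) = 0.996

0.996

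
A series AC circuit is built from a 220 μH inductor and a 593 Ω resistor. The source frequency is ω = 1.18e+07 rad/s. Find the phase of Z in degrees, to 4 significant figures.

X_L = ωL = 2596 Ω
Z = 593.0 + j2596 Ω
|Z| = √(593.0² + 2596²) = 2663 Ω
∠Z = arctan(2596/593.0) = 77.13°

77.13°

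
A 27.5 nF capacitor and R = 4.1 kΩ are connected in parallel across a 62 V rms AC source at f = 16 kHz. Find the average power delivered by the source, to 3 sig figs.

ω = 2πf = 100500 rad/s
X_C = 1/(ωC) = 362 Ω
Parallel: admittances add. Y = 1/R + jωC
Y = (0.000244 + j0.00276) S
|Y| = 0.00278 S → |Z| = 1/|Y| = 360 Ω, ∠Z = −∠Y = -85.0°
I = V/|Z| = 172 mA
P = VI cos φ = 62 × 0.172 × cos(-85.0°) = 938 mW

938 mW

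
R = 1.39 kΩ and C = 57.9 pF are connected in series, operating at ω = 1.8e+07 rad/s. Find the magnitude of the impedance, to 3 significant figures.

1690 Ω

X_C = 1/(ωC) = 960 Ω
Z = 1390 − j960 Ω
|Z| = √(1390² + 960²) = 1690 Ω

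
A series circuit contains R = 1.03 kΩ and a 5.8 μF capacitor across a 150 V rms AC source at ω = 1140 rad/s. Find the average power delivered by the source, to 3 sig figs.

21.4 W

X_C = 1/(ωC) = 151 Ω
Z = 1030 − j151 Ω
|Z| = √(1030² + 151²) = 1040 Ω
∠Z = arctan(-151/1030) = -8.35°
I = V/|Z| = 144 mA
P = VI cos φ = 150 × 0.144 × cos(-8.35°) = 21.4 W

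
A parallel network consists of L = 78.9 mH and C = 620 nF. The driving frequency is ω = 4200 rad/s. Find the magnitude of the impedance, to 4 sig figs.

2417 Ω

X_L = ωL = 331.4 Ω
X_C = 1/(ωC) = 384.0 Ω
Parallel: admittances add. Y = 1/(jωL) + jωC
Y = (0 − j0.0004137) S
|Y| = 0.0004137 S → |Z| = 1/|Y| = 2417 Ω, ∠Z = −∠Y = 90.00°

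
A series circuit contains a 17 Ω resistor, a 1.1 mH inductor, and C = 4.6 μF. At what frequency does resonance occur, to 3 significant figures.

2.24 kHz

ω₀ = 1/√(LC) = 1/√(0.0011 × 4.6e-06) = 14060 rad/s
f₀ = ω₀/(2π) = 2.24 kHz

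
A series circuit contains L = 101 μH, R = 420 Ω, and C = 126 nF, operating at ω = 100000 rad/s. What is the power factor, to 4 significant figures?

X_L = ωL = 10.10 Ω
X_C = 1/(ωC) = 79.37 Ω
Net reactance X = X_L − X_C = -69.27 Ω
Z = 420.0 − j69.27 Ω
|Z| = √(420.0² + 69.27²) = 425.7 Ω
∠Z = arctan(-69.27/420.0) = -9.365°
cos φ = cos(-9.365°) = 0.9867

0.9867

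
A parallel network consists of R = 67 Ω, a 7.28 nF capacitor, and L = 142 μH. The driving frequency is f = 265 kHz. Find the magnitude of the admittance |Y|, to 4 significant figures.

ω = 2πf = 1.665e+06 rad/s
X_L = ωL = 236.4 Ω
X_C = 1/(ωC) = 82.50 Ω
Parallel: admittances add. Y = 1/R + 1/(jωL) + jωC
Y = (0.01493 + j0.007892) S
|Y| = 0.01688 S → |Z| = 1/|Y| = 59.23 Ω, ∠Z = −∠Y = -27.87°

16.88 mS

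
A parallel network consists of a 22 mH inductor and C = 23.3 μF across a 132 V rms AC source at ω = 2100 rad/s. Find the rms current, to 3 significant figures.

3.60 A

X_L = ωL = 46.2 Ω
X_C = 1/(ωC) = 20.4 Ω
Parallel: admittances add. Y = 1/(jωL) + jωC
Y = (0 + j0.0273) S
|Y| = 0.0273 S → |Z| = 1/|Y| = 36.7 Ω, ∠Z = −∠Y = -90.0°
I = V/|Z| = 132/36.7 = 3.60 A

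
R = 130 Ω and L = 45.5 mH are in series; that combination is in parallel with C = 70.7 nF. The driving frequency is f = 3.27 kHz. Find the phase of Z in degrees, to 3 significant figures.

ω = 2πf = 20550 rad/s
X_L = ωL = 935 Ω
X_C = 1/(ωC) = 688 Ω
Branch 1 (R+jX_L): Z₁ = 130 + j935 Ω, |Z₁| = 944 Ω
Branch 2 (−jX_C): Z₂ = −j688 Ω
Parallel: Z = Z₁Z₂/(Z₁+Z₂), |Z| = 2330 Ω, ∠Z = -70.1°

-70.1°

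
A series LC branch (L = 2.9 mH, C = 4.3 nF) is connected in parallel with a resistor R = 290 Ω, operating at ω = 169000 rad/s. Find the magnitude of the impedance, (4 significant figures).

275.6 Ω

X_L = ωL = 490.1 Ω
X_C = 1/(ωC) = 1376 Ω
Branch 1: Z₁ = R = 290.0 Ω
Branch 2 (series LC): Z₂ = j(X_L − X_C) = −j886.0 Ω
Parallel: Z = Z₁Z₂/(Z₁+Z₂), |Z| = 275.6 Ω, ∠Z = -18.12°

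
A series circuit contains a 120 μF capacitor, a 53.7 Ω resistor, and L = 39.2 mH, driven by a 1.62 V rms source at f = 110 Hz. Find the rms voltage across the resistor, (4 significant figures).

ω = 2πf = 691.2 rad/s
X_L = ωL = 27.09 Ω
X_C = 1/(ωC) = 12.06 Ω
Net reactance X = X_L − X_C = 15.04 Ω
Z = 53.70 + j15.04 Ω
|Z| = √(53.70² + 15.04²) = 55.77 Ω
I = V/|Z| = 29.05 mA
V_R = I·|Z_R| = 0.02905 × 53.70 = 1.560 V

1.560 V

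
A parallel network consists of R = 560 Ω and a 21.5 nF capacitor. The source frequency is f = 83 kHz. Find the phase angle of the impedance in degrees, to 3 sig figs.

-81.0°

ω = 2πf = 521500 rad/s
X_C = 1/(ωC) = 89.2 Ω
Parallel: admittances add. Y = 1/R + jωC
Y = (0.00179 + j0.0112) S
|Y| = 0.0114 S → |Z| = 1/|Y| = 88.1 Ω, ∠Z = −∠Y = -81.0°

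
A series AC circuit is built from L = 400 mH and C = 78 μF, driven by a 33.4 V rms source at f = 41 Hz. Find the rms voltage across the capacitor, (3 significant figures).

ω = 2πf = 257.6 rad/s
X_L = ωL = 103 Ω
X_C = 1/(ωC) = 49.8 Ω
Net reactance X = X_L − X_C = 53.3 Ω
Z = j53.3 Ω
|Z| = √(0² + 53.3²) = 53.3 Ω
I = V/|Z| = 627 mA
V_C = I·|Z_C| = 0.627 × 49.8 = 31.2 V

31.2 V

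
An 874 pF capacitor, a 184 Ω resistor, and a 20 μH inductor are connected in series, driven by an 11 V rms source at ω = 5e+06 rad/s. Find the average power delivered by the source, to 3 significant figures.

441 mW

X_L = ωL = 100 Ω
X_C = 1/(ωC) = 229 Ω
Net reactance X = X_L − X_C = -129 Ω
Z = 184 − j129 Ω
|Z| = √(184² + 129²) = 225 Ω
∠Z = arctan(-129/184) = -35.0°
I = V/|Z| = 49.0 mA
P = VI cos φ = 11 × 0.0490 × cos(-35.0°) = 441 mW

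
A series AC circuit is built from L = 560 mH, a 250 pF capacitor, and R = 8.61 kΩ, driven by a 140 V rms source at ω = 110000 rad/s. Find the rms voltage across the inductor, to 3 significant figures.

323 V

X_L = ωL = 61600 Ω
X_C = 1/(ωC) = 36400 Ω
Net reactance X = X_L − X_C = 25200 Ω
Z = 8610 + j25200 Ω
|Z| = √(8610² + 25200²) = 26700 Ω
I = V/|Z| = 5.25 mA
V_L = I·|Z_L| = 0.00525 × 61600 = 323 V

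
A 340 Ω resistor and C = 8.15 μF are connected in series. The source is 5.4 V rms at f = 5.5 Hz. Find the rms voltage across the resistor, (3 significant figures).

ω = 2πf = 34.56 rad/s
X_C = 1/(ωC) = 3550 Ω
Z = 340 − j3550 Ω
|Z| = √(340² + 3550²) = 3570 Ω
I = V/|Z| = 1.51 mA
V_R = I·|Z_R| = 0.00151 × 340 = 0.515 V

0.515 V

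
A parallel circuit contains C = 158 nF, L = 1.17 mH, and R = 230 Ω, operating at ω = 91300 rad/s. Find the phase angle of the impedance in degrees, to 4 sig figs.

X_L = ωL = 106.8 Ω
X_C = 1/(ωC) = 69.32 Ω
Parallel: admittances add. Y = 1/R + 1/(jωL) + jωC
Y = (0.004348 + j0.005064) S
|Y| = 0.006674 S → |Z| = 1/|Y| = 149.8 Ω, ∠Z = −∠Y = -49.35°

-49.35°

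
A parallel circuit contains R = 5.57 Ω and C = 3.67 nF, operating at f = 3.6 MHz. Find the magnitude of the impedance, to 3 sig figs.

ω = 2πf = 2.262e+07 rad/s
X_C = 1/(ωC) = 12.0 Ω
Parallel: admittances add. Y = 1/R + jωC
Y = (0.180 + j0.0830) S
|Y| = 0.198 S → |Z| = 1/|Y| = 5.06 Ω, ∠Z = −∠Y = -24.8°

5.06 Ω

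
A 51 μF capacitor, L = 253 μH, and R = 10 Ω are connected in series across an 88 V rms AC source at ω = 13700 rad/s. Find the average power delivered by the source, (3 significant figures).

X_L = ωL = 3.47 Ω
X_C = 1/(ωC) = 1.43 Ω
Net reactance X = X_L − X_C = 2.03 Ω
Z = 10.0 + j2.03 Ω
|Z| = √(10.0² + 2.03²) = 10.2 Ω
∠Z = arctan(2.03/10.0) = 11.5°
I = V/|Z| = 8.62 A
P = VI cos φ = 88 × 8.62 × cos(11.5°) = 744 W

744 W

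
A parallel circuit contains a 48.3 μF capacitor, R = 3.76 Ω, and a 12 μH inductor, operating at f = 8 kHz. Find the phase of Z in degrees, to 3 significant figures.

ω = 2πf = 50270 rad/s
X_L = ωL = 0.603 Ω
X_C = 1/(ωC) = 0.412 Ω
Parallel: admittances add. Y = 1/R + 1/(jωL) + jωC
Y = (0.266 + j0.770) S
|Y| = 0.815 S → |Z| = 1/|Y| = 1.23 Ω, ∠Z = −∠Y = -70.9°

-70.9°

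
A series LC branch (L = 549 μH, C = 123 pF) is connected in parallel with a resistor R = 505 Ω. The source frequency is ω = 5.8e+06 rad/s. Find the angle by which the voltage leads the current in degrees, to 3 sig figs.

15.8°

X_L = ωL = 3180 Ω
X_C = 1/(ωC) = 1400 Ω
Branch 1: Z₁ = R = 505 Ω
Branch 2 (series LC): Z₂ = j(X_L − X_C) = j1780 Ω
Parallel: Z = Z₁Z₂/(Z₁+Z₂), |Z| = 486 Ω, ∠Z = 15.8°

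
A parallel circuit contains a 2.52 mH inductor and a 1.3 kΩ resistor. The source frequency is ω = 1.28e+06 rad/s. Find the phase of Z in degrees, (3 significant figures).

22.0°

X_L = ωL = 3230 Ω
Parallel: admittances add. Y = 1/R + 1/(jωL)
Y = (0.000769 − j0.000310) S
|Y| = 0.000829 S → |Z| = 1/|Y| = 1210 Ω, ∠Z = −∠Y = 22.0°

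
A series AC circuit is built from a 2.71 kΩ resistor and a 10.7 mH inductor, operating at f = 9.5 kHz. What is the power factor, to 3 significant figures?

0.973

ω = 2πf = 59690 rad/s
X_L = ωL = 639 Ω
Z = 2710 + j639 Ω
|Z| = √(2710² + 639²) = 2780 Ω
∠Z = arctan(639/2710) = 13.3°
cos φ = cos(13.3°) = 0.973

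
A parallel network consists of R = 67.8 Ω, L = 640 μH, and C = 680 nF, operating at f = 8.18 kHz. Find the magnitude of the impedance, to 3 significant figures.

ω = 2πf = 51400 rad/s
X_L = ωL = 32.9 Ω
X_C = 1/(ωC) = 28.6 Ω
Parallel: admittances add. Y = 1/R + 1/(jωL) + jωC
Y = (0.0147 + j0.00455) S
|Y| = 0.0154 S → |Z| = 1/|Y| = 64.8 Ω, ∠Z = −∠Y = -17.1°

64.8 Ω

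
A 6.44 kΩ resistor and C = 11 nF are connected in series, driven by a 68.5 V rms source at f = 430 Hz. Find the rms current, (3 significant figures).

ω = 2πf = 2702 rad/s
X_C = 1/(ωC) = 33600 Ω
Z = 6440 − j33600 Ω
|Z| = √(6440² + 33600²) = 34300 Ω
I = V/|Z| = 68.5/34300 = 2.00 mA

2.00 mA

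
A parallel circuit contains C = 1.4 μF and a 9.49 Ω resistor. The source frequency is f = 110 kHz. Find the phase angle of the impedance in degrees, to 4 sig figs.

-83.78°

ω = 2πf = 691200 rad/s
X_C = 1/(ωC) = 1.033 Ω
Parallel: admittances add. Y = 1/R + jωC
Y = (0.1054 + j0.9676) S
|Y| = 0.9733 S → |Z| = 1/|Y| = 1.027 Ω, ∠Z = −∠Y = -83.78°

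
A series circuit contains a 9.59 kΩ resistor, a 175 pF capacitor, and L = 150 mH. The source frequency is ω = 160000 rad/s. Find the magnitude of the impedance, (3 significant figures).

15100 Ω

X_L = ωL = 24000 Ω
X_C = 1/(ωC) = 35700 Ω
Net reactance X = X_L − X_C = -11700 Ω
Z = 9590 − j11700 Ω
|Z| = √(9590² + 11700²) = 15100 Ω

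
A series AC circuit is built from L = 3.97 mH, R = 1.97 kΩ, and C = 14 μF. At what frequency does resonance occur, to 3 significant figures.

675 Hz

ω₀ = 1/√(LC) = 1/√(0.00397 × 1.4e-05) = 4242 rad/s
f₀ = ω₀/(2π) = 675 Hz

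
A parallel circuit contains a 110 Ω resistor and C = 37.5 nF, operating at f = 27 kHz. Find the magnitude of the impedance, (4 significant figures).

ω = 2πf = 169600 rad/s
X_C = 1/(ωC) = 157.2 Ω
Parallel: admittances add. Y = 1/R + jωC
Y = (0.009091 + j0.006362) S
|Y| = 0.01110 S → |Z| = 1/|Y| = 90.12 Ω, ∠Z = −∠Y = -34.98°

90.12 Ω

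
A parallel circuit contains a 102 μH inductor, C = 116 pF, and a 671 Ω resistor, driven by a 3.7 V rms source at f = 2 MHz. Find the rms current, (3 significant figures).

6.06 mA

ω = 2πf = 1.257e+07 rad/s
X_L = ωL = 1280 Ω
X_C = 1/(ωC) = 686 Ω
Parallel: admittances add. Y = 1/R + 1/(jωL) + jωC
Y = (0.00149 + j0.000678) S
|Y| = 0.00164 S → |Z| = 1/|Y| = 611 Ω, ∠Z = −∠Y = -24.4°
I = V/|Z| = 3.7/611 = 6.06 mA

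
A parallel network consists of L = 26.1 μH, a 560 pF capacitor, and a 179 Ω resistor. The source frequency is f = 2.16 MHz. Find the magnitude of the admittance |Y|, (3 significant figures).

7.35 mS

ω = 2πf = 1.357e+07 rad/s
X_L = ωL = 354 Ω
X_C = 1/(ωC) = 132 Ω
Parallel: admittances add. Y = 1/R + 1/(jωL) + jωC
Y = (0.00559 + j0.00478) S
|Y| = 0.00735 S → |Z| = 1/|Y| = 136 Ω, ∠Z = −∠Y = -40.5°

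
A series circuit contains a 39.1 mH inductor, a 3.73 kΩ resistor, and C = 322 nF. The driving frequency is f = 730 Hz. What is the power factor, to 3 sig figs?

0.991

ω = 2πf = 4587 rad/s
X_L = ωL = 179 Ω
X_C = 1/(ωC) = 677 Ω
Net reactance X = X_L − X_C = -498 Ω
Z = 3730 − j498 Ω
|Z| = √(3730² + 498²) = 3760 Ω
∠Z = arctan(-498/3730) = -7.60°
cos φ = cos(-7.60°) = 0.991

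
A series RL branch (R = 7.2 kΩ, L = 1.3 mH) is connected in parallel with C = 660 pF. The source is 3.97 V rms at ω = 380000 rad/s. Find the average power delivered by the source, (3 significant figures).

X_L = ωL = 494 Ω
X_C = 1/(ωC) = 3990 Ω
Branch 1 (R+jX_L): Z₁ = 7200 + j494 Ω, |Z₁| = 7220 Ω
Branch 2 (−jX_C): Z₂ = −j3990 Ω
Parallel: Z = Z₁Z₂/(Z₁+Z₂), |Z| = 3600 Ω, ∠Z = -60.2°
I = V/|Z| = 1.10 mA
P = VI cos φ = 3.97 × 0.00110 × cos(-60.2°) = 2.18 mW

2.18 mW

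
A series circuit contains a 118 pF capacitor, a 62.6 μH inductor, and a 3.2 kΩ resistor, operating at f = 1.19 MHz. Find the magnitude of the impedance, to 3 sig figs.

ω = 2πf = 7.477e+06 rad/s
X_L = ωL = 468 Ω
X_C = 1/(ωC) = 1130 Ω
Net reactance X = X_L − X_C = -665 Ω
Z = 3200 − j665 Ω
|Z| = √(3200² + 665²) = 3270 Ω

3270 Ω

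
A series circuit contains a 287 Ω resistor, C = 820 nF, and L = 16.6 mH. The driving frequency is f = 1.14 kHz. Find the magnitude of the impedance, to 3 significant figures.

292 Ω

ω = 2πf = 7163 rad/s
X_L = ωL = 119 Ω
X_C = 1/(ωC) = 170 Ω
Net reactance X = X_L − X_C = -51.4 Ω
Z = 287 − j51.4 Ω
|Z| = √(287² + 51.4²) = 292 Ω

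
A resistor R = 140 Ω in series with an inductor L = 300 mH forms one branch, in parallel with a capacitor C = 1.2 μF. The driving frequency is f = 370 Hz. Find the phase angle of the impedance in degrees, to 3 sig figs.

-78.9°

ω = 2πf = 2325 rad/s
X_L = ωL = 697 Ω
X_C = 1/(ωC) = 358 Ω
Branch 1 (R+jX_L): Z₁ = 140 + j697 Ω, |Z₁| = 711 Ω
Branch 2 (−jX_C): Z₂ = −j358 Ω
Parallel: Z = Z₁Z₂/(Z₁+Z₂), |Z| = 695 Ω, ∠Z = -78.9°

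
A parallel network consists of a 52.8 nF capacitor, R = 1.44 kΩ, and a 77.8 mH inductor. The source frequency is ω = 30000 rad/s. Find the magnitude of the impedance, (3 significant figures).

742 Ω

X_L = ωL = 2330 Ω
X_C = 1/(ωC) = 631 Ω
Parallel: admittances add. Y = 1/R + 1/(jωL) + jωC
Y = (0.000694 + j0.00116) S
|Y| = 0.00135 S → |Z| = 1/|Y| = 742 Ω, ∠Z = −∠Y = -59.0°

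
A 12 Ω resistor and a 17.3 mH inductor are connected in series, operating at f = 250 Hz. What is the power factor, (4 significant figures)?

ω = 2πf = 1571 rad/s
X_L = ωL = 27.17 Ω
Z = 12.00 + j27.17 Ω
|Z| = √(12.00² + 27.17²) = 29.71 Ω
∠Z = arctan(27.17/12.00) = 66.17°
cos φ = cos(66.17°) = 0.4040

0.4040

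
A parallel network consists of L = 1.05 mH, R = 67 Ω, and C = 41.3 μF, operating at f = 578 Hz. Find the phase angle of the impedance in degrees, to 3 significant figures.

ω = 2πf = 3632 rad/s
X_L = ωL = 3.81 Ω
X_C = 1/(ωC) = 6.67 Ω
Parallel: admittances add. Y = 1/R + 1/(jωL) + jωC
Y = (0.0149 − j0.112) S
|Y| = 0.113 S → |Z| = 1/|Y| = 8.83 Ω, ∠Z = −∠Y = 82.4°

82.4°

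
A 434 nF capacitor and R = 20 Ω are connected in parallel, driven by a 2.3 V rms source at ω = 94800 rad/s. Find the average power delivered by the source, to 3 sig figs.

X_C = 1/(ωC) = 24.3 Ω
Parallel: admittances add. Y = 1/R + jωC
Y = (0.0500 + j0.0411) S
|Y| = 0.0648 S → |Z| = 1/|Y| = 15.4 Ω, ∠Z = −∠Y = -39.4°
I = V/|Z| = 149 mA
P = VI cos φ = 2.3 × 0.149 × cos(-39.4°) = 264 mW

264 mW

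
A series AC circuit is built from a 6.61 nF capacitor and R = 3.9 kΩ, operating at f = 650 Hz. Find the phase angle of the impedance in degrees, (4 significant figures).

-83.99°

ω = 2πf = 4084 rad/s
X_C = 1/(ωC) = 37040 Ω
Z = 3900 − j37040 Ω
|Z| = √(3900² + 37040²) = 37250 Ω
∠Z = arctan(-37040/3900) = -83.99°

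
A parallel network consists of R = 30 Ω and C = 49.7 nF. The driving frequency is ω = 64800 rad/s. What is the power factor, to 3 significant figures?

0.995

X_C = 1/(ωC) = 311 Ω
Parallel: admittances add. Y = 1/R + jωC
Y = (0.0333 + j0.00322) S
|Y| = 0.0335 S → |Z| = 1/|Y| = 29.9 Ω, ∠Z = −∠Y = -5.52°
cos φ = cos(-5.52°) = 0.995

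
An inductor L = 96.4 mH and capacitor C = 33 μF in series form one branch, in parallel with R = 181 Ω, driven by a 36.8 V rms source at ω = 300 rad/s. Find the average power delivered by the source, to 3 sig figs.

X_L = ωL = 28.9 Ω
X_C = 1/(ωC) = 101 Ω
Branch 1: Z₁ = R = 181 Ω
Branch 2 (series LC): Z₂ = j(X_L − X_C) = −j72.1 Ω
Parallel: Z = Z₁Z₂/(Z₁+Z₂), |Z| = 67.0 Ω, ∠Z = -68.3°
I = V/|Z| = 549 mA
P = VI cos φ = 36.8 × 0.549 × cos(-68.3°) = 7.48 W

7.48 W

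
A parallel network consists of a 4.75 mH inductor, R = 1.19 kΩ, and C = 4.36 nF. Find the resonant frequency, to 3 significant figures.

35.0 kHz

ω₀ = 1/√(LC) = 1/√(0.00475 × 4.36e-09) = 219700 rad/s
f₀ = ω₀/(2π) = 35.0 kHz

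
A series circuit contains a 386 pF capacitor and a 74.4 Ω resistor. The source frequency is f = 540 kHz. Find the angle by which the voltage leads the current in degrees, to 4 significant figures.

ω = 2πf = 3.393e+06 rad/s
X_C = 1/(ωC) = 763.6 Ω
Z = 74.40 − j763.6 Ω
|Z| = √(74.40² + 763.6²) = 767.2 Ω
∠Z = arctan(-763.6/74.40) = -84.43°

-84.43°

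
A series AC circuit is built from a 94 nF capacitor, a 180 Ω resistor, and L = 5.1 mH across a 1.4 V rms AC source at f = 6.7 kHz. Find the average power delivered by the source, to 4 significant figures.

ω = 2πf = 42100 rad/s
X_L = ωL = 214.7 Ω
X_C = 1/(ωC) = 252.7 Ω
Net reactance X = X_L − X_C = -38.01 Ω
Z = 180.0 − j38.01 Ω
|Z| = √(180.0² + 38.01²) = 184.0 Ω
∠Z = arctan(-38.01/180.0) = -11.92°
I = V/|Z| = 7.610 mA
P = VI cos φ = 1.4 × 0.007610 × cos(-11.92°) = 10.42 mW

10.42 mW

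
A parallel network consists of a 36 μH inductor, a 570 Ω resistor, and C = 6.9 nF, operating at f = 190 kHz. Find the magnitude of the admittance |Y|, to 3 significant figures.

ω = 2πf = 1.194e+06 rad/s
X_L = ωL = 43.0 Ω
X_C = 1/(ωC) = 121 Ω
Parallel: admittances add. Y = 1/R + 1/(jωL) + jωC
Y = (0.00175 − j0.0150) S
|Y| = 0.0151 S → |Z| = 1/|Y| = 66.1 Ω, ∠Z = −∠Y = 83.3°

15.1 mS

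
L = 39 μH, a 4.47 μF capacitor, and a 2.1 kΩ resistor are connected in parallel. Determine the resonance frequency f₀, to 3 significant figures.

12.1 kHz

ω₀ = 1/√(LC) = 1/√(3.9e-05 × 4.47e-06) = 75740 rad/s
f₀ = ω₀/(2π) = 12.1 kHz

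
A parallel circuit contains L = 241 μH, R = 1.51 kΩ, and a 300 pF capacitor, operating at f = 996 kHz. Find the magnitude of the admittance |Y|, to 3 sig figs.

1.38 mS

ω = 2πf = 6.258e+06 rad/s
X_L = ωL = 1510 Ω
X_C = 1/(ωC) = 533 Ω
Parallel: admittances add. Y = 1/R + 1/(jωL) + jωC
Y = (0.000662 + j0.00121) S
|Y| = 0.00138 S → |Z| = 1/|Y| = 723 Ω, ∠Z = −∠Y = -61.4°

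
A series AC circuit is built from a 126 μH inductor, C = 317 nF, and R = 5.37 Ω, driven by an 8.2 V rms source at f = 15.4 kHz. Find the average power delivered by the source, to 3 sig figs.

811 mW

ω = 2πf = 96760 rad/s
X_L = ωL = 12.2 Ω
X_C = 1/(ωC) = 32.6 Ω
Net reactance X = X_L − X_C = -20.4 Ω
Z = 5.37 − j20.4 Ω
|Z| = √(5.37² + 20.4²) = 21.1 Ω
∠Z = arctan(-20.4/5.37) = -75.3°
I = V/|Z| = 389 mA
P = VI cos φ = 8.2 × 0.389 × cos(-75.3°) = 811 mW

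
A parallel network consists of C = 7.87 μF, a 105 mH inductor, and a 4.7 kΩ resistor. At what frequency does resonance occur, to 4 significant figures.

175.1 Hz

ω₀ = 1/√(LC) = 1/√(0.105 × 7.87e-06) = 1100 rad/s
f₀ = ω₀/(2π) = 175.1 Hz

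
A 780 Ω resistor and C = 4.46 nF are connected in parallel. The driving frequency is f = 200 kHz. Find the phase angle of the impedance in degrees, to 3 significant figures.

ω = 2πf = 1.257e+06 rad/s
X_C = 1/(ωC) = 178 Ω
Parallel: admittances add. Y = 1/R + jωC
Y = (0.00128 + j0.00560) S
|Y| = 0.00575 S → |Z| = 1/|Y| = 174 Ω, ∠Z = −∠Y = -77.1°

-77.1°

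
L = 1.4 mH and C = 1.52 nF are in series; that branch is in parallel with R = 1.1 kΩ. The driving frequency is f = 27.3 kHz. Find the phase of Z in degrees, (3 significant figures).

ω = 2πf = 171500 rad/s
X_L = ωL = 240 Ω
X_C = 1/(ωC) = 3840 Ω
Branch 1: Z₁ = R = 1100 Ω
Branch 2 (series LC): Z₂ = j(X_L − X_C) = −j3600 Ω
Parallel: Z = Z₁Z₂/(Z₁+Z₂), |Z| = 1050 Ω, ∠Z = -17.0°

-17.0°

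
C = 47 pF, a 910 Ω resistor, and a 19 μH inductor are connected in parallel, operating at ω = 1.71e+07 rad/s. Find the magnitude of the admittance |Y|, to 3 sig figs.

X_L = ωL = 325 Ω
X_C = 1/(ωC) = 1240 Ω
Parallel: admittances add. Y = 1/R + 1/(jωL) + jωC
Y = (0.00110 − j0.00227) S
|Y| = 0.00253 S → |Z| = 1/|Y| = 396 Ω, ∠Z = −∠Y = 64.2°

2.53 mS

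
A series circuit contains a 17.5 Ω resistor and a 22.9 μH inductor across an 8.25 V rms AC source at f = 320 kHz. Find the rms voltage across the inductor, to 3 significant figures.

ω = 2πf = 2.011e+06 rad/s
X_L = ωL = 46.0 Ω
Z = 17.5 + j46.0 Ω
|Z| = √(17.5² + 46.0²) = 49.3 Ω
I = V/|Z| = 167 mA
V_L = I·|Z_L| = 0.167 × 46.0 = 7.71 V

7.71 V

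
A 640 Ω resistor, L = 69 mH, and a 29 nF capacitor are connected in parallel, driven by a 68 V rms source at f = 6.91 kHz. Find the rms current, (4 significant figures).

ω = 2πf = 43420 rad/s
X_L = ωL = 2996 Ω
X_C = 1/(ωC) = 794.2 Ω
Parallel: admittances add. Y = 1/R + 1/(jωL) + jωC
Y = (0.001563 + j0.0009253) S
|Y| = 0.001816 S → |Z| = 1/|Y| = 550.7 Ω, ∠Z = −∠Y = -30.63°
I = V/|Z| = 68/550.7 = 123.5 mA

123.5 mA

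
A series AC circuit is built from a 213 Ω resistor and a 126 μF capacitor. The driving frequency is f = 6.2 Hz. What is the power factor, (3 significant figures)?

0.723

ω = 2πf = 38.96 rad/s
X_C = 1/(ωC) = 204 Ω
Z = 213 − j204 Ω
|Z| = √(213² + 204²) = 295 Ω
∠Z = arctan(-204/213) = -43.7°
cos φ = cos(-43.7°) = 0.723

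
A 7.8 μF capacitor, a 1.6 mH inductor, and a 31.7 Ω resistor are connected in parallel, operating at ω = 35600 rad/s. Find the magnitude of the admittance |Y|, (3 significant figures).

262 mS

X_L = ωL = 57.0 Ω
X_C = 1/(ωC) = 3.60 Ω
Parallel: admittances add. Y = 1/R + 1/(jωL) + jωC
Y = (0.0315 + j0.260) S
|Y| = 0.262 S → |Z| = 1/|Y| = 3.82 Ω, ∠Z = −∠Y = -83.1°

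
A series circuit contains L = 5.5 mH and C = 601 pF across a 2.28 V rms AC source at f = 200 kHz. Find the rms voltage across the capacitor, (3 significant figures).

0.540 V

ω = 2πf = 1.257e+06 rad/s
X_L = ωL = 6910 Ω
X_C = 1/(ωC) = 1320 Ω
Net reactance X = X_L − X_C = 5590 Ω
Z = j5590 Ω
|Z| = √(0² + 5590²) = 5590 Ω
I = V/|Z| = 408 μA
V_C = I·|Z_C| = 0.000408 × 1320 = 0.540 V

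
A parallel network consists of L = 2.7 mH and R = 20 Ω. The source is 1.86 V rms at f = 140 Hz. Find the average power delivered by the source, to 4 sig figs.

173.0 mW

ω = 2πf = 879.6 rad/s
X_L = ωL = 2.375 Ω
Parallel: admittances add. Y = 1/R + 1/(jωL)
Y = (0.05000 − j0.4210) S
|Y| = 0.4240 S → |Z| = 1/|Y| = 2.358 Ω, ∠Z = −∠Y = 83.23°
I = V/|Z| = 788.6 mA
P = VI cos φ = 1.86 × 0.7886 × cos(83.23°) = 173.0 mW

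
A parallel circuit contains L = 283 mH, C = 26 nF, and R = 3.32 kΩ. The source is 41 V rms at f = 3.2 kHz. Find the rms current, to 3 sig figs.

ω = 2πf = 20110 rad/s
X_L = ωL = 5690 Ω
X_C = 1/(ωC) = 1910 Ω
Parallel: admittances add. Y = 1/R + 1/(jωL) + jωC
Y = (0.000301 + j0.000347) S
|Y| = 0.000460 S → |Z| = 1/|Y| = 2180 Ω, ∠Z = −∠Y = -49.0°
I = V/|Z| = 41/2180 = 18.8 mA

18.8 mA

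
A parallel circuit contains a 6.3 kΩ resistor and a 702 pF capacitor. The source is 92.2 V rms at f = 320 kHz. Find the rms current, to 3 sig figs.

131 mA

ω = 2πf = 2.011e+06 rad/s
X_C = 1/(ωC) = 708 Ω
Parallel: admittances add. Y = 1/R + jωC
Y = (0.000159 + j0.00141) S
|Y| = 0.00142 S → |Z| = 1/|Y| = 704 Ω, ∠Z = −∠Y = -83.6°
I = V/|Z| = 92.2/704 = 131 mA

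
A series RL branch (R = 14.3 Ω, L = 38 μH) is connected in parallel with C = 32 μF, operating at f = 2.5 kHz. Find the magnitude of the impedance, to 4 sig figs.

1.982 Ω

ω = 2πf = 15710 rad/s
X_L = ωL = 0.5969 Ω
X_C = 1/(ωC) = 1.989 Ω
Branch 1 (R+jX_L): Z₁ = 14.30 + j0.5969 Ω, |Z₁| = 14.31 Ω
Branch 2 (−jX_C): Z₂ = −j1.989 Ω
Parallel: Z = Z₁Z₂/(Z₁+Z₂), |Z| = 1.982 Ω, ∠Z = -82.05°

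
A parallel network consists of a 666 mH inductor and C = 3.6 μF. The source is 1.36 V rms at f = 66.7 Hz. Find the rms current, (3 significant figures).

ω = 2πf = 419.1 rad/s
X_L = ωL = 279 Ω
X_C = 1/(ωC) = 663 Ω
Parallel: admittances add. Y = 1/(jωL) + jωC
Y = (0 − j0.00207) S
|Y| = 0.00207 S → |Z| = 1/|Y| = 482 Ω, ∠Z = −∠Y = 90.0°
I = V/|Z| = 1.36/482 = 2.82 mA

2.82 mA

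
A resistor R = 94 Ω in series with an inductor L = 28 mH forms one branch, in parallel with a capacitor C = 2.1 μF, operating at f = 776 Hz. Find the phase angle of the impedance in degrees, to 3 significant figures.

-57.0°

ω = 2πf = 4876 rad/s
X_L = ωL = 137 Ω
X_C = 1/(ωC) = 97.7 Ω
Branch 1 (R+jX_L): Z₁ = 94.0 + j137 Ω, |Z₁| = 166 Ω
Branch 2 (−jX_C): Z₂ = −j97.7 Ω
Parallel: Z = Z₁Z₂/(Z₁+Z₂), |Z| = 159 Ω, ∠Z = -57.0°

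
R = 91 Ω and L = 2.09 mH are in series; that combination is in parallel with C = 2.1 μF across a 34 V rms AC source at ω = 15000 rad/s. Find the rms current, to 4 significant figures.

1.013 A

X_L = ωL = 31.35 Ω
X_C = 1/(ωC) = 31.75 Ω
Branch 1 (R+jX_L): Z₁ = 91.00 + j31.35 Ω, |Z₁| = 96.25 Ω
Branch 2 (−jX_C): Z₂ = −j31.75 Ω
Parallel: Z = Z₁Z₂/(Z₁+Z₂), |Z| = 33.58 Ω, ∠Z = -70.74°
I = V/|Z| = 34/33.58 = 1.013 A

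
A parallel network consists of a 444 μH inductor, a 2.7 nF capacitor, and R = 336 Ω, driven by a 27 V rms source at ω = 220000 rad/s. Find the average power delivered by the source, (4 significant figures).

2.170 W

X_L = ωL = 97.68 Ω
X_C = 1/(ωC) = 1684 Ω
Parallel: admittances add. Y = 1/R + 1/(jωL) + jωC
Y = (0.002976 − j0.009644) S
|Y| = 0.01009 S → |Z| = 1/|Y| = 99.09 Ω, ∠Z = −∠Y = 72.85°
I = V/|Z| = 272.5 mA
P = VI cos φ = 27 × 0.2725 × cos(72.85°) = 2.170 W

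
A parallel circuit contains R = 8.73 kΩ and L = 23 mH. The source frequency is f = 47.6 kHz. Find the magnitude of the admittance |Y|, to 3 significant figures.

185 μS

ω = 2πf = 299100 rad/s
X_L = ωL = 6880 Ω
Parallel: admittances add. Y = 1/R + 1/(jωL)
Y = (0.000115 − j0.000145) S
|Y| = 0.000185 S → |Z| = 1/|Y| = 5400 Ω, ∠Z = −∠Y = 51.8°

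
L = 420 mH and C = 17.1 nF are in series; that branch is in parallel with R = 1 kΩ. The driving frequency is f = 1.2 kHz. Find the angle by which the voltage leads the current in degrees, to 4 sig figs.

ω = 2πf = 7540 rad/s
X_L = ωL = 3167 Ω
X_C = 1/(ωC) = 7756 Ω
Branch 1: Z₁ = R = 1000 Ω
Branch 2 (series LC): Z₂ = j(X_L − X_C) = −j4589 Ω
Parallel: Z = Z₁Z₂/(Z₁+Z₂), |Z| = 977.1 Ω, ∠Z = -12.29°

-12.29°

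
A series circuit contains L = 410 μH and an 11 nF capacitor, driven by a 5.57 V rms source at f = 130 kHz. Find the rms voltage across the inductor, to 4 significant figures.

ω = 2πf = 816800 rad/s
X_L = ωL = 334.9 Ω
X_C = 1/(ωC) = 111.3 Ω
Net reactance X = X_L − X_C = 223.6 Ω
Z = j223.6 Ω
|Z| = √(0² + 223.6²) = 223.6 Ω
I = V/|Z| = 24.91 mA
V_L = I·|Z_L| = 0.02491 × 334.9 = 8.343 V

8.343 V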